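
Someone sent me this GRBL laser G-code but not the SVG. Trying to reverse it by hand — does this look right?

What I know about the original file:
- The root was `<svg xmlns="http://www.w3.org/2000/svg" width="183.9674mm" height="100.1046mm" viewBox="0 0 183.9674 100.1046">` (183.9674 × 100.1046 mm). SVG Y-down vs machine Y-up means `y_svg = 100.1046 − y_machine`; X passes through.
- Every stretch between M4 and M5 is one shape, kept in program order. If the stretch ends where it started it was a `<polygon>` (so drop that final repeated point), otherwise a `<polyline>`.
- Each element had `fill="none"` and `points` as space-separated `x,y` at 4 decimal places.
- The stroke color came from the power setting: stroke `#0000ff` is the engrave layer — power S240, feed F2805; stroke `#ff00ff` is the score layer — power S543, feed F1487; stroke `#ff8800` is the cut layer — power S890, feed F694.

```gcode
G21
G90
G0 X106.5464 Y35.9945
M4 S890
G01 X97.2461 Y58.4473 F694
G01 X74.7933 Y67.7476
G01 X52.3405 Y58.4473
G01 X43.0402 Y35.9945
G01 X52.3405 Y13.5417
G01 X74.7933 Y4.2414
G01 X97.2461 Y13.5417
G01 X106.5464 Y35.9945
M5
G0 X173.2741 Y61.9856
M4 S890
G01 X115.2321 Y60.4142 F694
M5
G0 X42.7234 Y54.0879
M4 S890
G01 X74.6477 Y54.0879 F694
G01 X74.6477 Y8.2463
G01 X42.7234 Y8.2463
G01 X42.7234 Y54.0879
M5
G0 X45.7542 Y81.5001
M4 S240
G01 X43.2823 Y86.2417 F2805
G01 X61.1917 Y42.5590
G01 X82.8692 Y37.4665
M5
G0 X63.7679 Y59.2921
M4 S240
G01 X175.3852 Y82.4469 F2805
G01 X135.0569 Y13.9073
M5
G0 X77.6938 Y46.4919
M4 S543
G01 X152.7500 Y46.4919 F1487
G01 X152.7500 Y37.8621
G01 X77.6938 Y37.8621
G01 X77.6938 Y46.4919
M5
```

<svg xmlns="http://www.w3.org/2000/svg" width="183.9674mm" height="100.1046mm" viewBox="0 0 183.9674 100.1046">
  <polygon points="106.5464,64.1101 97.2461,41.6573 74.7933,32.3570 52.3405,41.6573 43.0402,64.1101 52.3405,86.5629 74.7933,95.8632 97.2461,86.5629" fill="none" stroke="#ff8800"/>
  <polyline points="173.2741,38.1190 115.2321,39.6904" fill="none" stroke="#ff8800"/>
  <polygon points="42.7234,46.0167 74.6477,46.0167 74.6477,91.8583 42.7234,91.8583" fill="none" stroke="#ff8800"/>
  <polyline points="45.7542,18.6045 43.2823,13.8629 61.1917,57.5456 82.8692,62.6381" fill="none" stroke="#0000ff"/>
  <polyline points="63.7679,40.8125 175.3852,17.6577 135.0569,86.1973" fill="none" stroke="#0000ff"/>
  <polygon points="77.6938,53.6127 152.7500,53.6127 152.7500,62.2425 77.6938,62.2425" fill="none" stroke="#ff00ff"/>
</svg>

y_svg = 100.1046 − y_m.

[1] S890→`#ff8800` (cut); closed run; points: 106.5464,64.1101 97.2461,41.6573 74.7933,32.3570 52.3405,41.6573 43.0402,64.1101 52.3405,86.5629 74.7933,95.8632 97.2461,86.5629

[2] S890→`#ff8800` (cut); open run; points: 173.2741,38.1190 115.2321,39.6904

[3] S890→`#ff8800` (cut); closed run; points: 42.7234,46.0167 74.6477,46.0167 74.6477,91.8583 42.7234,91.8583

[4] S240→`#0000ff` (engrave); open run; points: 45.7542,18.6045 43.2823,13.8629 61.1917,57.5456 82.8692,62.6381

[5] S240→`#0000ff` (engrave); open run; points: 63.7679,40.8125 175.3852,17.6577 135.0569,86.1973

[6] S543→`#ff00ff` (score); closed run; points: 77.6938,53.6127 152.7500,53.6127 152.7500,62.2425 77.6938,62.2425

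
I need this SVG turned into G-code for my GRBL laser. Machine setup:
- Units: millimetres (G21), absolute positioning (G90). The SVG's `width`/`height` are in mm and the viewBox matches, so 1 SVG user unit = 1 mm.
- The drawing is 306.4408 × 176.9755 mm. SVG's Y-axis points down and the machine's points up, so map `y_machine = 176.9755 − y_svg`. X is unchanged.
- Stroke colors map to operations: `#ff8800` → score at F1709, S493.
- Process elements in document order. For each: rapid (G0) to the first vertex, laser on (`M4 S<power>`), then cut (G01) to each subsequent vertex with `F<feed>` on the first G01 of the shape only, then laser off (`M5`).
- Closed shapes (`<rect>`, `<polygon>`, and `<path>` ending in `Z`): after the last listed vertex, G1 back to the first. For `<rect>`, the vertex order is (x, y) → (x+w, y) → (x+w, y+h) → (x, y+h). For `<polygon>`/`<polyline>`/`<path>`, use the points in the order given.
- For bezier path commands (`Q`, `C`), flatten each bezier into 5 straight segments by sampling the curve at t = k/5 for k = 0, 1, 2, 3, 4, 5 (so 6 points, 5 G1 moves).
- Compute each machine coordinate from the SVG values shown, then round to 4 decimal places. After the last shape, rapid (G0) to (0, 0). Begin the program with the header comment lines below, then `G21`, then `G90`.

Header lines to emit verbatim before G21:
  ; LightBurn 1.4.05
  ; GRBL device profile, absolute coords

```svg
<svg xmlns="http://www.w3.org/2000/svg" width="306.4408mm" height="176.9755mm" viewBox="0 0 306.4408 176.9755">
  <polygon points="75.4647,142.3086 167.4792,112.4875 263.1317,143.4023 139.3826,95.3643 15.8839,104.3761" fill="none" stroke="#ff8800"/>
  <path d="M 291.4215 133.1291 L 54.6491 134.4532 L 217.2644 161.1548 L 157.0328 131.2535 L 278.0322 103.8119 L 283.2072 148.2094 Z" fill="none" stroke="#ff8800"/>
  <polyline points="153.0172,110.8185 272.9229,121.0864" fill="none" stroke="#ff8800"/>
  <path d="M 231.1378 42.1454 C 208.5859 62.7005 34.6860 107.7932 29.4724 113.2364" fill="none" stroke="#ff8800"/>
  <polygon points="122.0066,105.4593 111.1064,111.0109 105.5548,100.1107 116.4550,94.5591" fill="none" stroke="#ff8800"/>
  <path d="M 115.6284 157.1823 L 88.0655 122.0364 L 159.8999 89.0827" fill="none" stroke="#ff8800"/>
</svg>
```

; LightBurn 1.4.05
; GRBL device profile, absolute coords
G21
G90
G0 X75.4647 Y34.6669
M4 S493
G01 X167.4792 Y64.4880 F1709
G01 X263.1317 Y33.5732
G01 X139.3826 Y81.6112
G01 X15.8839 Y72.5994
G01 X75.4647 Y34.6669
M5
G0 X291.4215 Y43.8464
M4 S493
G01 X54.6491 Y42.5223 F1709
G01 X217.2644 Y15.8207
G01 X157.0328 Y45.7220
G01 X278.0322 Y73.1636
G01 X283.2072 Y28.7661
G01 X291.4215 Y43.8464
M5
G0 X153.0172 Y66.1570
M4 S493
G01 X272.9229 Y55.8891 F1709
M5
G0 X231.1378 Y134.8301
M4 S493
G01 X202.0052 Y120.0660 F1709
G01 X151.9107 Y102.4939
G01 X96.2159 Y85.1947
G01 X50.2826 Y71.2495
G01 X29.4724 Y63.7391
M5
G0 X122.0066 Y71.5162
M4 S493
G01 X111.1064 Y65.9646 F1709
G01 X105.5548 Y76.8648
G01 X116.4550 Y82.4164
G01 X122.0066 Y71.5162
M5
G0 X115.6284 Y19.7932
M4 S493
G01 X88.0655 Y54.9391 F1709
G01 X159.8999 Y87.8928
M5
G0 X0.0000 Y0.0000

1 u = 1 mm; y_m = 176.9755 − y.

[1] `<polygon>` closed polygon, #ff8800→score S493 F1709: (75.4647,34.6669) → (167.4792,64.4880) → (263.1317,33.5732) → (139.3826,81.6112) → (15.8839,72.5994) → (75.4647,34.6669) (closed)

[2] `<path>` closed polygon, #ff8800→score S493 F1709: (291.4215,43.8464) → (54.6491,42.5223) → (217.2644,15.8207) → (157.0328,45.7220) → (278.0322,73.1636) → (283.2072,28.7661) → (291.4215,43.8464) (closed)

[3] `<polyline>` line segment, #ff8800→score S493 F1709: (153.0172,66.1570) → (272.9229,55.8891)

[4] `<path>` cubic bezier, #ff8800→score S493 F1709: (231.1378,134.8301) → (202.0052,120.0660) → (151.9107,102.4939) → (96.2159,85.1947) → (50.2826,71.2495) → (29.4724,63.7391)

[5] `<polygon>` regular polygon, #ff8800→score S493 F1709: (122.0066,71.5162) → (111.1064,65.9646) → (105.5548,76.8648) → (116.4550,82.4164) → (122.0066,71.5162) (closed)

[6] `<path>` open polyline, #ff8800→score S493 F1709: (115.6284,19.7932) → (88.0655,54.9391) → (159.8999,87.8928)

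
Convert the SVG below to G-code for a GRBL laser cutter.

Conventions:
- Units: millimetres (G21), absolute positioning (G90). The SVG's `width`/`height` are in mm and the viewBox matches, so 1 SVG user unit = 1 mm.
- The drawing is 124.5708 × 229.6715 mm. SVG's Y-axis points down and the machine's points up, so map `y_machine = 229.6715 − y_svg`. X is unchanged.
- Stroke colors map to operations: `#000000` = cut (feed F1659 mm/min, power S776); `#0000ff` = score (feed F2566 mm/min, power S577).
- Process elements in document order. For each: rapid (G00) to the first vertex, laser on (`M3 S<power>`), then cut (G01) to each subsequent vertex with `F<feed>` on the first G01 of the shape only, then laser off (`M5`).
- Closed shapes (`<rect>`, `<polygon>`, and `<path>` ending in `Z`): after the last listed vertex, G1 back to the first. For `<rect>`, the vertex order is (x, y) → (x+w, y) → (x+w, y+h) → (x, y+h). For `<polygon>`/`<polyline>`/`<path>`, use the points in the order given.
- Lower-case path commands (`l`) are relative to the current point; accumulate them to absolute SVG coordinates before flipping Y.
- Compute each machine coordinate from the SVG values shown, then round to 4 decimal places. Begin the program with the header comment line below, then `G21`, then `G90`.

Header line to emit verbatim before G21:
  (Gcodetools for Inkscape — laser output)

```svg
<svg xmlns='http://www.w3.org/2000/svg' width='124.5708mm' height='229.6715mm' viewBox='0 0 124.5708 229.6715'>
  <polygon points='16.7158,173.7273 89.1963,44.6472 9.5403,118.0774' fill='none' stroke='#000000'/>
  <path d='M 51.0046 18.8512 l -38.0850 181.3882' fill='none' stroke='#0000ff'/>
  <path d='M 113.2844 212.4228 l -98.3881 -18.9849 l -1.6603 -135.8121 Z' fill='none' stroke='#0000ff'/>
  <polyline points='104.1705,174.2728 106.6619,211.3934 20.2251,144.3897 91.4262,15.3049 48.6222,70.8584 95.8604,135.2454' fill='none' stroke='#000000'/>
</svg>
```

Since the viewBox matches the mm dimensions, user units are millimetres directly. The only transform is the Y-flip y_m = 229.6715 − y_svg.

Shape 1 is a closed polygon drawn with `<polygon>`. Its stroke #000000 means cut at S776, F1659. After flipping Y the toolpath is (16.7158,55.9442) → (89.1963,185.0243) → (9.5403,111.5941) → (16.7158,55.9442), returning to the start.

Shape 2 is a line segment drawn with `<path>`. Its stroke #0000ff means score at S577, F2566. After flipping Y the toolpath is (51.0046,210.8203) → (12.9196,29.4321).

Shape 3 is a closed polygon drawn with `<path>`. Its stroke #0000ff means score at S577, F2566. After flipping Y the toolpath is (113.2844,17.2487) → (14.8963,36.2336) → (13.2360,172.0457) → (113.2844,17.2487), returning to the start.

Shape 4 is a open polyline drawn with `<polyline>`. Its stroke #000000 means cut at S776, F1659. After flipping Y the toolpath is (104.1705,55.3987) → (106.6619,18.2781) → (20.2251,85.2818) → (91.4262,214.3666) → (48.6222,158.8131) → (95.8604,94.4261).

(Gcodetools for Inkscape — laser output)
G21
G90
G00 X16.7158 Y55.9442
M3 S776
G01 X89.1963 Y185.0243 F1659
G01 X9.5403 Y111.5941
G01 X16.7158 Y55.9442
M5
G00 X51.0046 Y210.8203
M3 S577
G01 X12.9196 Y29.4321 F2566
M5
G00 X113.2844 Y17.2487
M3 S577
G01 X14.8963 Y36.2336 F2566
G01 X13.2360 Y172.0457
G01 X113.2844 Y17.2487
M5
G00 X104.1705 Y55.3987
M3 S776
G01 X106.6619 Y18.2781 F1659
G01 X20.2251 Y85.2818
G01 X91.4262 Y214.3666
G01 X48.6222 Y158.8131
G01 X95.8604 Y94.4261
M5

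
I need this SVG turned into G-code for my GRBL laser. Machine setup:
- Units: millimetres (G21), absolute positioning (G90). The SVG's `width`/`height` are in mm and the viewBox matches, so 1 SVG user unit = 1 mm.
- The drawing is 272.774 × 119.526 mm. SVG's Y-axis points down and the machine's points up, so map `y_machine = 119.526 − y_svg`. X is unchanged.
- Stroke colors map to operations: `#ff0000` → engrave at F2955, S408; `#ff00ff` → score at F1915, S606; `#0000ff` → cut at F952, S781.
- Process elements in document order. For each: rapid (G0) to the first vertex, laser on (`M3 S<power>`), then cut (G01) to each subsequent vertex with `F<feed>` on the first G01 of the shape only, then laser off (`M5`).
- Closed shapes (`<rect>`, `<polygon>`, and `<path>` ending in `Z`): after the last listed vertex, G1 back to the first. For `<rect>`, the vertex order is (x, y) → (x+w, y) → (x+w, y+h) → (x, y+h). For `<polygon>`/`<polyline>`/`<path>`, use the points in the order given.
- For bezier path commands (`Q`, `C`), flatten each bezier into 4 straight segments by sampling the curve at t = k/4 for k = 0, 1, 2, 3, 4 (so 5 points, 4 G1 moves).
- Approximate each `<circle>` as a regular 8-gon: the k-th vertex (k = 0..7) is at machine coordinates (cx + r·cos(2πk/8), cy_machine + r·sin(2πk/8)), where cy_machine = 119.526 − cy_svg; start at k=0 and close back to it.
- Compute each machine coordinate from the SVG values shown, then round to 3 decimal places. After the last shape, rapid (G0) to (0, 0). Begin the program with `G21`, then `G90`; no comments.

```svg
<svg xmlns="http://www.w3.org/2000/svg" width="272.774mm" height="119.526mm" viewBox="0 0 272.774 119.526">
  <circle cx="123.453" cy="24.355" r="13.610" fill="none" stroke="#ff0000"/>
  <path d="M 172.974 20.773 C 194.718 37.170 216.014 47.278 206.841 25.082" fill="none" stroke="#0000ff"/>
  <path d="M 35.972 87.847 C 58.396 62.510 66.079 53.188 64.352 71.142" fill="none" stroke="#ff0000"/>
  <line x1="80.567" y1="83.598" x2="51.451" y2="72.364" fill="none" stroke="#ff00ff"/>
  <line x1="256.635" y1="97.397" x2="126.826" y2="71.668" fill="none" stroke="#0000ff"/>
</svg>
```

G21
G90
G0 X137.063 Y95.171
M3 S408
G01 X133.077 Y104.795 F2955
G01 X123.453 Y108.781
G01 X113.829 Y104.795
G01 X109.843 Y95.171
G01 X113.829 Y85.547
G01 X123.453 Y81.561
G01 X133.077 Y85.547
G01 X137.063 Y95.171
M5
G0 X172.974 Y98.753
M3 S781
G01 X188.729 Y88.041 F952
G01 X201.501 Y82.126
G01 X208.477 Y83.448
G01 X206.841 Y94.444
M5
G0 X35.972 Y31.679
M3 S408
G01 X50.109 Y47.503 F2955
G01 X59.219 Y56.266
G01 X63.800 Y56.911
G01 X64.352 Y48.384
M5
G0 X80.567 Y35.928
M3 S606
G01 X51.451 Y47.162 F1915
M5
G0 X256.635 Y22.129
M3 S781
G01 X126.826 Y47.858 F952
M5
G0 X0.000 Y0.000

viewBox `0 0 272.774 119.526` with mm width/height → 1 unit = 1 mm. Flip: y_m = 119.526 − y_svg.

**Shape 1** — `<circle>` circle, stroke `#ff0000` → engrave (S408, F2955). Machine vertices: (137.063,95.171) → (133.077,104.795) → (123.453,108.781) → (113.829,104.795) → (109.843,95.171) → (113.829,85.547) → (123.453,81.561) → (133.077,85.547) → (137.063,95.171). Closed: final G1 returns to the first vertex.

**Shape 2** — `<path>` cubic bezier, stroke `#0000ff` → cut (S781, F952). Control points (SVG): P0=(172.974,20.773), P1=(194.718,37.170), P2=(216.014,47.278), P3=(206.841,25.082); sampled at t=k/4. Machine vertices: (172.974,98.753) → (188.729,88.041) → (201.501,82.126) → (208.477,83.448) → (206.841,94.444). Open path.

**Shape 3** — `<path>` cubic bezier, stroke `#ff0000` → engrave (S408, F2955). Control points (SVG): P0=(35.972,87.847), P1=(58.396,62.510), P2=(66.079,53.188), P3=(64.352,71.142); sampled at t=k/4. Machine vertices: (35.972,31.679) → (50.109,47.503) → (59.219,56.266) → (63.800,56.911) → (64.352,48.384). Open path.

**Shape 4** — `<line>` line segment, stroke `#ff00ff` → score (S606, F1915). Machine vertices: (80.567,35.928) → (51.451,47.162). Open path.

**Shape 5** — `<line>` line segment, stroke `#0000ff` → cut (S781, F952). Machine vertices: (256.635,22.129) → (126.826,47.858). Open path.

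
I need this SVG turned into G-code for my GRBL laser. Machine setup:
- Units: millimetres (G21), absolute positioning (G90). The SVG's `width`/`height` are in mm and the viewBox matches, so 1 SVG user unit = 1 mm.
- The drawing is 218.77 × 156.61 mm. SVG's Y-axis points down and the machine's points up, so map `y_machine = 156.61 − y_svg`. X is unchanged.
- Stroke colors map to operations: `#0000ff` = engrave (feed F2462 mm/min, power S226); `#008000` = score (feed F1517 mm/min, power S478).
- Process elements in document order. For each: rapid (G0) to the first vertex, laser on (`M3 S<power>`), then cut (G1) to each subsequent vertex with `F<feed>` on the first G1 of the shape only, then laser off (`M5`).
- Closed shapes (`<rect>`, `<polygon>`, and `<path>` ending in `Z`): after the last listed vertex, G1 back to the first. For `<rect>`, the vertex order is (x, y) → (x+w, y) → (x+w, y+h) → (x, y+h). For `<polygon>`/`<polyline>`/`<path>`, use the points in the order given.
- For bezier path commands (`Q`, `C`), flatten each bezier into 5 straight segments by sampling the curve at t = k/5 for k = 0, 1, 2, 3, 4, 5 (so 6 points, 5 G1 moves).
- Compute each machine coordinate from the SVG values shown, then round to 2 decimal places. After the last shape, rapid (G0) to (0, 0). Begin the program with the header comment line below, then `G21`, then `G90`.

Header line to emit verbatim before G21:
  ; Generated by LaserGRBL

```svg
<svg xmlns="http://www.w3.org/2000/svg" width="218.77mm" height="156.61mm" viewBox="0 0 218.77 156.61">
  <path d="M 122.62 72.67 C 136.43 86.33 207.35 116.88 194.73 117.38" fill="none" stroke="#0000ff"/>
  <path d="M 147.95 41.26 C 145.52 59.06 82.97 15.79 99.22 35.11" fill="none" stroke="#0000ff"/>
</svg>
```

; Generated by LaserGRBL
G21
G90
G0 X122.62 Y83.94
M3 S226
G1 X136.63 Y74.09 F2462
G1 X157.60 Y62.44
G1 X178.78 Y51.25
G1 X193.40 Y42.76
G1 X194.73 Y39.23
M5
G0 X147.95 Y115.35
M3 S226
G1 X140.39 Y111.01 F2462
G1 X125.07 Y115.39
G1 X108.65 Y122.56
G1 X97.81 Y126.57
G1 X99.22 Y121.50
M5
G0 X0.00 Y0.00

viewBox `0 0 218.77 156.61` with mm width/height → 1 unit = 1 mm. Flip: y_m = 156.61 − y_svg.

**Shape 1** — `<path>` cubic bezier, stroke `#0000ff` → engrave (S226, F2462). Control points (SVG): P0=(122.62,72.67), P1=(136.43,86.33), P2=(207.35,116.88), P3=(194.73,117.38); sampled at t=k/5. Machine vertices: (122.62,83.94) → (136.63,74.09) → (157.60,62.44) → (178.78,51.25) → (193.40,42.76) → (194.73,39.23). Open path.

**Shape 2** — `<path>` cubic bezier, stroke `#0000ff` → engrave (S226, F2462). Control points (SVG): P0=(147.95,41.26), P1=(145.52,59.06), P2=(82.97,15.79), P3=(99.22,35.11); sampled at t=k/5. Machine vertices: (147.95,115.35) → (140.39,111.01) → (125.07,115.39) → (108.65,122.56) → (97.81,126.57) → (99.22,121.50). Open path.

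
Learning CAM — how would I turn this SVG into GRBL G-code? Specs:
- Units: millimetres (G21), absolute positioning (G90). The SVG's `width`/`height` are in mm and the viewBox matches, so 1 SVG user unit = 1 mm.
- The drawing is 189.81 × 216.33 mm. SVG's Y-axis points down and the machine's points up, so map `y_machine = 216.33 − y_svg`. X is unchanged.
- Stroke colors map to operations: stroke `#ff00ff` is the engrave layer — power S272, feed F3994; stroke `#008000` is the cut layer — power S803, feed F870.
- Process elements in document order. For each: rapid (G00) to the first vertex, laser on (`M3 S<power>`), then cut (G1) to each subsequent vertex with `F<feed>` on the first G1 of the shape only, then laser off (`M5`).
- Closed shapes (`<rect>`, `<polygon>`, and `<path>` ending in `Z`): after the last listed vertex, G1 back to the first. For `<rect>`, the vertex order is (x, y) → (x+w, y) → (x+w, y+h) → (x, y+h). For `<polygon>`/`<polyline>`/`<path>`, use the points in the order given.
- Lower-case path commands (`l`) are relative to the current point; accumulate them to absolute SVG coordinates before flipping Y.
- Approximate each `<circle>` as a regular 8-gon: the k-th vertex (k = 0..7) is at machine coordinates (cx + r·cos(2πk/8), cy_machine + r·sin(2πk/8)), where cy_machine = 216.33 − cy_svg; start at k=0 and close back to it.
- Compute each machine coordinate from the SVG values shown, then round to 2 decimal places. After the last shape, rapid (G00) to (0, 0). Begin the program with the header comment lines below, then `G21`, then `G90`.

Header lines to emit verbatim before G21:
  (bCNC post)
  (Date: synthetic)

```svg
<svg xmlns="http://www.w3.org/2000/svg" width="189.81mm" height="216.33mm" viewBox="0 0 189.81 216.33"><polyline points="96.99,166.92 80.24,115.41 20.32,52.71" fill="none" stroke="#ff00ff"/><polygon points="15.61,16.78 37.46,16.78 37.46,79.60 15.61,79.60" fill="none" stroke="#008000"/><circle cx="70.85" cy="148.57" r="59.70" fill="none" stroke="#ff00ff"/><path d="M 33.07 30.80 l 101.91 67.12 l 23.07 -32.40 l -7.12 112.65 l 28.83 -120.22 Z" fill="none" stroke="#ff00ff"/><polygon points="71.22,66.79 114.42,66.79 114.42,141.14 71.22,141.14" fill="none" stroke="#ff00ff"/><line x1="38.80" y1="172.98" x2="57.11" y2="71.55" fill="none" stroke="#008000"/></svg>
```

1 u = 1 mm; y_m = 216.33 − y.

[1] `<polyline>` open polyline, #ff00ff→engrave S272 F3994: (96.99,49.41) → (80.24,100.92) → (20.32,163.62)

[2] `<polygon>` rectangle, #008000→cut S803 F870: (15.61,199.55) → (37.46,199.55) → (37.46,136.73) → (15.61,136.73) → (15.61,199.55) (closed)

[3] `<circle>` circle, #ff00ff→engrave S272 F3994: (130.55,67.76) → (113.06,109.97) → (70.85,127.46) → (28.64,109.97) → (11.15,67.76) → (28.64,25.55) → (70.85,8.06) → (113.06,25.55) → (130.55,67.76) (closed)

[4] `<path>` closed polygon, #ff00ff→engrave S272 F3994: (33.07,185.53) → (134.98,118.41) → (158.05,150.81) → (150.93,38.16) → (179.76,158.38) → (33.07,185.53) (closed)

[5] `<polygon>` rectangle, #ff00ff→engrave S272 F3994: (71.22,149.54) → (114.42,149.54) → (114.42,75.19) → (71.22,75.19) → (71.22,149.54) (closed)

[6] `<line>` line segment, #008000→cut S803 F870: (38.80,43.35) → (57.11,144.78)

(bCNC post)
(Date: synthetic)
G21
G90
G00 X96.99 Y49.41
M3 S272
G1 X80.24 Y100.92 F3994
G1 X20.32 Y163.62
M5
G00 X15.61 Y199.55
M3 S803
G1 X37.46 Y199.55 F870
G1 X37.46 Y136.73
G1 X15.61 Y136.73
G1 X15.61 Y199.55
M5
G00 X130.55 Y67.76
M3 S272
G1 X113.06 Y109.97 F3994
G1 X70.85 Y127.46
G1 X28.64 Y109.97
G1 X11.15 Y67.76
G1 X28.64 Y25.55
G1 X70.85 Y8.06
G1 X113.06 Y25.55
G1 X130.55 Y67.76
M5
G00 X33.07 Y185.53
M3 S272
G1 X134.98 Y118.41 F3994
G1 X158.05 Y150.81
G1 X150.93 Y38.16
G1 X179.76 Y158.38
G1 X33.07 Y185.53
M5
G00 X71.22 Y149.54
M3 S272
G1 X114.42 Y149.54 F3994
G1 X114.42 Y75.19
G1 X71.22 Y75.19
G1 X71.22 Y149.54
M5
G00 X38.80 Y43.35
M3 S803
G1 X57.11 Y144.78 F870
M5
G00 X0.00 Y0.00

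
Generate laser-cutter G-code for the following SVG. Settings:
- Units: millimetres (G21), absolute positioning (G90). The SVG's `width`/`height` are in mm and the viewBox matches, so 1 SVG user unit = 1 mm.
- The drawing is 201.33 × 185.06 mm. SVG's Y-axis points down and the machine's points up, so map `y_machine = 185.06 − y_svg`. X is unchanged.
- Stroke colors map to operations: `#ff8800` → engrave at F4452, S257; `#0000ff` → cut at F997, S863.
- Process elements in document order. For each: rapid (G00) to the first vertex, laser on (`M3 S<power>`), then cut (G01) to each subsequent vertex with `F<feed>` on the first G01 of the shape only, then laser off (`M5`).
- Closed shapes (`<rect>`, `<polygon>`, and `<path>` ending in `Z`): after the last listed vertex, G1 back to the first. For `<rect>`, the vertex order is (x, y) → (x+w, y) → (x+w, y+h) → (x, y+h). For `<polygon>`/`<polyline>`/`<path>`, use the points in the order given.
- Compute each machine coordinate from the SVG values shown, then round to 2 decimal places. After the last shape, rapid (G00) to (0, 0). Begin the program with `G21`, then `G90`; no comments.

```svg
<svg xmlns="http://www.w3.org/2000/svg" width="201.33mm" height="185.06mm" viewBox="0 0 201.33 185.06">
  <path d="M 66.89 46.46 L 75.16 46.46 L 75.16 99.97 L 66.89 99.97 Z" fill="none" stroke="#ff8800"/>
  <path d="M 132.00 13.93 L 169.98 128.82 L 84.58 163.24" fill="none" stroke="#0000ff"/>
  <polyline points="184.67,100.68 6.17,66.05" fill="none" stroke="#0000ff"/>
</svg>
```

viewBox `0 0 201.33 185.06` with mm width/height → 1 unit = 1 mm. Flip: y_m = 185.06 − y_svg.

**Shape 1** — `<path>` rectangle, stroke `#ff8800` → engrave (S257, F4452). Machine vertices: (66.89,138.60) → (75.16,138.60) → (75.16,85.09) → (66.89,85.09) → (66.89,138.60). Closed: final G1 returns to the first vertex.

**Shape 2** — `<path>` open polyline, stroke `#0000ff` → cut (S863, F997). Machine vertices: (132.00,171.13) → (169.98,56.24) → (84.58,21.82). Open path.

**Shape 3** — `<polyline>` line segment, stroke `#0000ff` → cut (S863, F997). Machine vertices: (184.67,84.38) → (6.17,119.01). Open path.

G21
G90
G00 X66.89 Y138.60
M3 S257
G01 X75.16 Y138.60 F4452
G01 X75.16 Y85.09
G01 X66.89 Y85.09
G01 X66.89 Y138.60
M5
G00 X132.00 Y171.13
M3 S863
G01 X169.98 Y56.24 F997
G01 X84.58 Y21.82
M5
G00 X184.67 Y84.38
M3 S863
G01 X6.17 Y119.01 F997
M5
G00 X0.00 Y0.00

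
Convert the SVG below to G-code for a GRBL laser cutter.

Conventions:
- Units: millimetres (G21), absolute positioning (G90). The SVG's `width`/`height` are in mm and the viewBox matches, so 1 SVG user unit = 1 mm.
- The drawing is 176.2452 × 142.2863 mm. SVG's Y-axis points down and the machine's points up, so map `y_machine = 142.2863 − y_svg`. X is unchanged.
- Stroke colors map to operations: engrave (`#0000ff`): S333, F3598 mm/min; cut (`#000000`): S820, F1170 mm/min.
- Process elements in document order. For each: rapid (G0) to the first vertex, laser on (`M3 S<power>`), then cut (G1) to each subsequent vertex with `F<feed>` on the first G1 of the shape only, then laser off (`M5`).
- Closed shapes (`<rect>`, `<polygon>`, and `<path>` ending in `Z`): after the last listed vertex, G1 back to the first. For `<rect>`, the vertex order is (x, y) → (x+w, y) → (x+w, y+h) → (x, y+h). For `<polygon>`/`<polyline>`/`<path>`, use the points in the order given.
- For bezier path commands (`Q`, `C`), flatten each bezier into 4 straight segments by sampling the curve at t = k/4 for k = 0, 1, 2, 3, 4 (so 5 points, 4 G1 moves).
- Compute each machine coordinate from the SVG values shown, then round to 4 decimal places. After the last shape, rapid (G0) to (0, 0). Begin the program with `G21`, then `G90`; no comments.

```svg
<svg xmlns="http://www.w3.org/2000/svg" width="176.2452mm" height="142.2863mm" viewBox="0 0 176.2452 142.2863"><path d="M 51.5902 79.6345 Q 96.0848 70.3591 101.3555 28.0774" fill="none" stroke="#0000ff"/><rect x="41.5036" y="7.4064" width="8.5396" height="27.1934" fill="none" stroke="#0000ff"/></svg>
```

G21
G90
G0 X51.5902 Y62.6518
M3 S333
G1 X71.3860 Y69.3524 F3598
G1 X86.2788 Y80.1788
G1 X96.2687 Y95.1309
G1 X101.3555 Y114.2089
M5
G0 X41.5036 Y134.8799
M3 S333
G1 X50.0432 Y134.8799 F3598
G1 X50.0432 Y107.6865
G1 X41.5036 Y107.6865
G1 X41.5036 Y134.8799
M5
G0 X0.0000 Y0.0000

Since the viewBox matches the mm dimensions, user units are millimetres directly. The only transform is the Y-flip y_m = 142.2863 − y_svg.

Shape 1 is a quadratic bezier drawn with `<path>`. Its stroke #0000ff means engrave at S333, F3598. After flipping Y the toolpath is (51.5902,62.6518) → (71.3860,69.3524) → (86.2788,80.1788) → (96.2687,95.1309) → (101.3555,114.2089).

Shape 2 is a rectangle drawn with `<rect>`. Its stroke #0000ff means engrave at S333, F3598. After flipping Y the toolpath is (41.5036,134.8799) → (50.0432,134.8799) → (50.0432,107.6865) → (41.5036,107.6865) → (41.5036,134.8799), returning to the start.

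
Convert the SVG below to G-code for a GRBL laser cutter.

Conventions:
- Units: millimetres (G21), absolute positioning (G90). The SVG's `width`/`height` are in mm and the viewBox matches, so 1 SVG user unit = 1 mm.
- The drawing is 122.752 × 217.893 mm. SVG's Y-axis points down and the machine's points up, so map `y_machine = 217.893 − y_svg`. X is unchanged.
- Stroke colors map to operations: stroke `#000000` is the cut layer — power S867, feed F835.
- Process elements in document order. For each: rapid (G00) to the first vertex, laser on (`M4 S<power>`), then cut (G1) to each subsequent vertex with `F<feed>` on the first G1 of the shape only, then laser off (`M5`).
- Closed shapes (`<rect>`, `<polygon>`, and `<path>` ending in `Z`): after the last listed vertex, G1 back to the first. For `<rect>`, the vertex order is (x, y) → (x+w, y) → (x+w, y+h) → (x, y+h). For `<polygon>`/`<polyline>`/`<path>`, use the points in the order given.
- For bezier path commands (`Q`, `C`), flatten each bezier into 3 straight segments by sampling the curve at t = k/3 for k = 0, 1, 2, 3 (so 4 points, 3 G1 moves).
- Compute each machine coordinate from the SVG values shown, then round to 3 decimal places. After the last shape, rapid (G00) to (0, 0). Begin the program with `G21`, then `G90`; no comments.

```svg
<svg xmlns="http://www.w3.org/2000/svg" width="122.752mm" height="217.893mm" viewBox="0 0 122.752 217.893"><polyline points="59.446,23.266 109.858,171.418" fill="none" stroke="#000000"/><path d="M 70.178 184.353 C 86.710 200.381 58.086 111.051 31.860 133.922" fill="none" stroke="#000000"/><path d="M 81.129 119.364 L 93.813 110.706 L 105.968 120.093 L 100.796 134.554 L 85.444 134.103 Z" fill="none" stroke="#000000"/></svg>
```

G21
G90
G00 X59.446 Y194.627
M4 S867
G1 X109.858 Y46.475 F835
M5
G00 X70.178 Y33.540
M4 S867
G1 X73.419 Y44.574 F835
G1 X57.124 Y77.499
G1 X31.860 Y83.971
M5
G00 X81.129 Y98.529
M4 S867
G1 X93.813 Y107.187 F835
G1 X105.968 Y97.800
G1 X100.796 Y83.339
G1 X85.444 Y83.790
G1 X81.129 Y98.529
M5
G00 X0.000 Y0.000

1 u = 1 mm; y_m = 217.893 − y.

[1] `<polyline>` line segment, #000000→cut S867 F835: (59.446,194.627) → (109.858,46.475)

[2] `<path>` cubic bezier, #000000→cut S867 F835: (70.178,33.540) → (73.419,44.574) → (57.124,77.499) → (31.860,83.971)

[3] `<path>` regular polygon, #000000→cut S867 F835: (81.129,98.529) → (93.813,107.187) → (105.968,97.800) → (100.796,83.339) → (85.444,83.790) → (81.129,98.529) (closed)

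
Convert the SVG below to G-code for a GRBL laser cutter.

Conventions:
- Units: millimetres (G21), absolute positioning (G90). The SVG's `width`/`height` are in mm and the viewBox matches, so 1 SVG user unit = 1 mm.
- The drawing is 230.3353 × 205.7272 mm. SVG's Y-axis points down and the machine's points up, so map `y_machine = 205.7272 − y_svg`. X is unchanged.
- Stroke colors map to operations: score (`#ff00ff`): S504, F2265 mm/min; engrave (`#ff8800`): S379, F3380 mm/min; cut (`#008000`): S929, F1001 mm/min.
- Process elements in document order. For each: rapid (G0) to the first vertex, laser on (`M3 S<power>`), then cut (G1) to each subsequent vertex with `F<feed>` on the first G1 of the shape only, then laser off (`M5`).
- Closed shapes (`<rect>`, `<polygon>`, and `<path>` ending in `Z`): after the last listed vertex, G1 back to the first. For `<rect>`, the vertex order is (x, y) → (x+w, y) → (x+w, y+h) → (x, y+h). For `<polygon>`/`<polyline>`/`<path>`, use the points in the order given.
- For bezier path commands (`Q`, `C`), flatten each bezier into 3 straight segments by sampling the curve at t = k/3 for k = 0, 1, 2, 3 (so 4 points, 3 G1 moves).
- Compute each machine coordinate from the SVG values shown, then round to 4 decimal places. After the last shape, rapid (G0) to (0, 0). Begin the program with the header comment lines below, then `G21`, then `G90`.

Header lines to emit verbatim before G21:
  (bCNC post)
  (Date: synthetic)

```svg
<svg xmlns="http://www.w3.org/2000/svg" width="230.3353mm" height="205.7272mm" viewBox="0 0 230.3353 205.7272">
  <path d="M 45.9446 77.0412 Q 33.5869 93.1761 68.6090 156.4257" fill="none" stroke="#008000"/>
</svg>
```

1 u = 1 mm; y_m = 205.7272 − y.

[1] `<path>` quadratic bezier, #008000→cut S929 F1001: (45.9446,128.6860) → (42.9706,112.6944) → (50.5254,86.2329) → (68.6090,49.3015)

(bCNC post)
(Date: synthetic)
G21
G90
G0 X45.9446 Y128.6860
M3 S929
G1 X42.9706 Y112.6944 F1001
G1 X50.5254 Y86.2329
G1 X68.6090 Y49.3015
M5
G0 X0.0000 Y0.0000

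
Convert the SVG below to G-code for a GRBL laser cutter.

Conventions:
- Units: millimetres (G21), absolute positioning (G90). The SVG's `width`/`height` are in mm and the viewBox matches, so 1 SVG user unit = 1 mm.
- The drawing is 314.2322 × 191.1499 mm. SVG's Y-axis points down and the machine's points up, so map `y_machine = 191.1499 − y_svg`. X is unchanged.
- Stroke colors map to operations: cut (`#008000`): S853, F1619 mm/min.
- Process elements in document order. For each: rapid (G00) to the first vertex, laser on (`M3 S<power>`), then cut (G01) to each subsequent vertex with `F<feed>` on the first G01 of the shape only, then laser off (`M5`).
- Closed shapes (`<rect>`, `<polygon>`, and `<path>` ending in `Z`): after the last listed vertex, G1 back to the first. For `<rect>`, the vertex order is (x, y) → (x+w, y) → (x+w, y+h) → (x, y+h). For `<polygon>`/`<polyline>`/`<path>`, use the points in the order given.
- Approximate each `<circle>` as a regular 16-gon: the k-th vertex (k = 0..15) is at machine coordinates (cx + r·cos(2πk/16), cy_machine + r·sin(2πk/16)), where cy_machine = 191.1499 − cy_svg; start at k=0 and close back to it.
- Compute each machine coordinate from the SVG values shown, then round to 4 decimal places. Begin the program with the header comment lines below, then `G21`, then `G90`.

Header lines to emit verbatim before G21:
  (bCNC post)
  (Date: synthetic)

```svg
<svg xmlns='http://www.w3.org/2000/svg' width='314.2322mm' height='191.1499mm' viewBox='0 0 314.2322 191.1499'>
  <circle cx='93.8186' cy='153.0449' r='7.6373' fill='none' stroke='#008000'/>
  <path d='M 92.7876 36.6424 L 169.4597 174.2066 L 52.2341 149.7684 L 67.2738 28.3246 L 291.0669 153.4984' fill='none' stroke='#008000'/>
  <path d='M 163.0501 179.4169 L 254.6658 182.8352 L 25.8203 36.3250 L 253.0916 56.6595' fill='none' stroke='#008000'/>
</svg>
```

(bCNC post)
(Date: synthetic)
G21
G90
G00 X101.4559 Y38.1050
M3 S853
G01 X100.8745 Y41.0277 F1619
G01 X99.2190 Y43.5054
G01 X96.7413 Y45.1609
G01 X93.8186 Y45.7423
G01 X90.8959 Y45.1609
G01 X88.4182 Y43.5054
G01 X86.7627 Y41.0277
G01 X86.1813 Y38.1050
G01 X86.7627 Y35.1823
G01 X88.4182 Y32.7046
G01 X90.8959 Y31.0491
G01 X93.8186 Y30.4677
G01 X96.7413 Y31.0491
G01 X99.2190 Y32.7046
G01 X100.8745 Y35.1823
G01 X101.4559 Y38.1050
M5
G00 X92.7876 Y154.5075
M3 S853
G01 X169.4597 Y16.9433 F1619
G01 X52.2341 Y41.3815
G01 X67.2738 Y162.8253
G01 X291.0669 Y37.6515
M5
G00 X163.0501 Y11.7330
M3 S853
G01 X254.6658 Y8.3147 F1619
G01 X25.8203 Y154.8249
G01 X253.0916 Y134.4904
M5

viewBox `0 0 314.2322 191.1499` with mm width/height → 1 unit = 1 mm. Flip: y_m = 191.1499 − y_svg.

**Shape 1** — `<circle>` circle, stroke `#008000` → cut (S853, F1619). Machine vertices: (101.4559,38.1050) → (100.8745,41.0277) → (99.2190,43.5054) → (96.7413,45.1609) → (93.8186,45.7423) → (90.8959,45.1609) → (88.4182,43.5054) → (86.7627,41.0277) → (86.1813,38.1050) → (86.7627,35.1823) → (88.4182,32.7046) → (90.8959,31.0491) → (93.8186,30.4677) → (96.7413,31.0491) → (99.2190,32.7046) → (100.8745,35.1823) → (101.4559,38.1050). Closed: final G1 returns to the first vertex.

**Shape 2** — `<path>` open polyline, stroke `#008000` → cut (S853, F1619). Machine vertices: (92.7876,154.5075) → (169.4597,16.9433) → (52.2341,41.3815) → (67.2738,162.8253) → (291.0669,37.6515). Open path.

**Shape 3** — `<path>` open polyline, stroke `#008000` → cut (S853, F1619). Machine vertices: (163.0501,11.7330) → (254.6658,8.3147) → (25.8203,154.8249) → (253.0916,134.4904). Open path.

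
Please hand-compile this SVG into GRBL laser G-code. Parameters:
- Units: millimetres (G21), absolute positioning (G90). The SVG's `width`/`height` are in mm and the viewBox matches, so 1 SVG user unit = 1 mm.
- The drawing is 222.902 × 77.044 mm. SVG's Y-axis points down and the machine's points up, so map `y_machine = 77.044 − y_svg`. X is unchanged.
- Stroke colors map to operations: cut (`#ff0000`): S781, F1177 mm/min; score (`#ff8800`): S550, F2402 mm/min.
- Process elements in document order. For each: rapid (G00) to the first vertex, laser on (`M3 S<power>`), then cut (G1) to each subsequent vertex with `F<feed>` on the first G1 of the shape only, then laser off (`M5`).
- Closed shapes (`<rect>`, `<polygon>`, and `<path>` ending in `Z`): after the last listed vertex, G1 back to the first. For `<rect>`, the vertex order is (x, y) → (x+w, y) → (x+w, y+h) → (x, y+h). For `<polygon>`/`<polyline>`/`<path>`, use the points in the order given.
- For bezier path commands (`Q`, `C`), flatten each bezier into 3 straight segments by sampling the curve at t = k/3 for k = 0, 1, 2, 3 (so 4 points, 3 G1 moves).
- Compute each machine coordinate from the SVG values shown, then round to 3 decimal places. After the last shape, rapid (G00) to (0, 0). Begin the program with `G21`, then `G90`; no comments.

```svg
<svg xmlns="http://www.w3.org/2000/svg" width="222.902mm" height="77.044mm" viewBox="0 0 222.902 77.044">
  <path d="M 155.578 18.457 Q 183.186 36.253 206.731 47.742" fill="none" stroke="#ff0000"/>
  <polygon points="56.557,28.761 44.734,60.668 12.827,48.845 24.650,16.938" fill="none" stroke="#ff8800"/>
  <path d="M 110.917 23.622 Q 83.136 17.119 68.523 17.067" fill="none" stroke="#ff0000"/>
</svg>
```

G21
G90
G00 X155.578 Y58.587
M3 S781
G1 X173.532 Y47.424 F1177
G1 X190.583 Y37.662
G1 X206.731 Y29.302
M5
G00 X56.557 Y48.283
M3 S550
G1 X44.734 Y16.376 F2402
G1 X12.827 Y28.199
G1 X24.650 Y60.106
G1 X56.557 Y48.283
M5
G00 X110.917 Y53.422
M3 S781
G1 X93.859 Y57.041 F1177
G1 X79.728 Y59.226
G1 X68.523 Y59.977
M5
G00 X0.000 Y0.000

viewBox `0 0 222.902 77.044` with mm width/height → 1 unit = 1 mm. Flip: y_m = 77.044 − y_svg.

**Shape 1** — `<path>` quadratic bezier, stroke `#ff0000` → cut (S781, F1177). Control points (SVG): P0=(155.578,18.457), P1=(183.186,36.253), P2=(206.731,47.742); sampled at t=k/3. Machine vertices: (155.578,58.587) → (173.532,47.424) → (190.583,37.662) → (206.731,29.302). Open path.

**Shape 2** — `<polygon>` regular polygon, stroke `#ff8800` → score (S550, F2402). Machine vertices: (56.557,48.283) → (44.734,16.376) → (12.827,28.199) → (24.650,60.106) → (56.557,48.283). Closed: final G1 returns to the first vertex.

**Shape 3** — `<path>` quadratic bezier, stroke `#ff0000` → cut (S781, F1177). Control points (SVG): P0=(110.917,23.622), P1=(83.136,17.119), P2=(68.523,17.067); sampled at t=k/3. Machine vertices: (110.917,53.422) → (93.859,57.041) → (79.728,59.226) → (68.523,59.977). Open path.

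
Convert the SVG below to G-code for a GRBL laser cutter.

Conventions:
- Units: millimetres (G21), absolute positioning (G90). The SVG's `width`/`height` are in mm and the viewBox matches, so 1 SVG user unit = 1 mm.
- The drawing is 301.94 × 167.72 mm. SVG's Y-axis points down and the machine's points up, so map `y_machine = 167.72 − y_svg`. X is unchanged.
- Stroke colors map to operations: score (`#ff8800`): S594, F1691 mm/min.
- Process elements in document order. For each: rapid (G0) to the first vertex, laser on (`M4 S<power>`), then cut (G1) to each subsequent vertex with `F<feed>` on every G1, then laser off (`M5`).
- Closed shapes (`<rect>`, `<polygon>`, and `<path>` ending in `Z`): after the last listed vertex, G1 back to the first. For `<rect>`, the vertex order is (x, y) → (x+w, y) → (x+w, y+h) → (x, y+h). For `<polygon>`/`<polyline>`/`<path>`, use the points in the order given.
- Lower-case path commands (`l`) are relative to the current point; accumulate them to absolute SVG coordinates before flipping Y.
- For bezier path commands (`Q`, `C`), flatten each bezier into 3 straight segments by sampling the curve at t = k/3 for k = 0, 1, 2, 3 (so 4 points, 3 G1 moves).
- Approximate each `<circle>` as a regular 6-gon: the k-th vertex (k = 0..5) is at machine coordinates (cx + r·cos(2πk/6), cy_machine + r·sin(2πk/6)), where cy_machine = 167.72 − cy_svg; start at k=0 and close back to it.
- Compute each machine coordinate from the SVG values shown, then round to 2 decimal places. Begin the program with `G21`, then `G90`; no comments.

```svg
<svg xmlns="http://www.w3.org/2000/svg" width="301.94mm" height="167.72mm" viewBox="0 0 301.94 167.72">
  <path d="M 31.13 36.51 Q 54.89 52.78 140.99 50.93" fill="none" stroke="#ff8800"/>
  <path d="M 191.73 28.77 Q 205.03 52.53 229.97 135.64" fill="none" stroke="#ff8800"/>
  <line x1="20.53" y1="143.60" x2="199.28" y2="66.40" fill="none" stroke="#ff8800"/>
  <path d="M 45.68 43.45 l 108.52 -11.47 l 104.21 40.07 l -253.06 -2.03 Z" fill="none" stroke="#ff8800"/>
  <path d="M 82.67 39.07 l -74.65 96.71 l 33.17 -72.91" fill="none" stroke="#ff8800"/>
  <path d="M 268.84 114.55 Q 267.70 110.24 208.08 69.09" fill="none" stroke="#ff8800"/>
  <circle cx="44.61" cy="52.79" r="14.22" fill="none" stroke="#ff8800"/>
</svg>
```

1 u = 1 mm; y_m = 167.72 − y.

[1] `<path>` quadratic bezier, #ff8800→score S594 F1691: (31.13,131.21) → (53.90,122.38) → (90.52,117.57) → (140.99,116.79)

[2] `<path>` quadratic bezier, #ff8800→score S594 F1691: (191.73,138.95) → (201.89,116.52) → (214.64,80.89) → (229.97,32.08)

[3] `<line>` line segment, #ff8800→score S594 F1691: (20.53,24.12) → (199.28,101.32)

[4] `<path>` closed polygon, #ff8800→score S594 F1691: (45.68,124.27) → (154.20,135.74) → (258.41,95.67) → (5.35,97.70) → (45.68,124.27) (closed)

[5] `<path>` open polyline, #ff8800→score S594 F1691: (82.67,128.65) → (8.02,31.94) → (41.19,104.85)

[6] `<path>` quadratic bezier, #ff8800→score S594 F1691: (268.84,53.17) → (261.58,60.14) → (241.33,75.29) → (208.08,98.63)

[7] `<circle>` circle, #ff8800→score S594 F1691: (58.83,114.93) → (51.72,127.24) → (37.50,127.24) → (30.39,114.93) → (37.50,102.62) → (51.72,102.62) → (58.83,114.93) (closed)

G21
G90
G0 X31.13 Y131.21
M4 S594
G1 X53.90 Y122.38 F1691
G1 X90.52 Y117.57 F1691
G1 X140.99 Y116.79 F1691
M5
G0 X191.73 Y138.95
M4 S594
G1 X201.89 Y116.52 F1691
G1 X214.64 Y80.89 F1691
G1 X229.97 Y32.08 F1691
M5
G0 X20.53 Y24.12
M4 S594
G1 X199.28 Y101.32 F1691
M5
G0 X45.68 Y124.27
M4 S594
G1 X154.20 Y135.74 F1691
G1 X258.41 Y95.67 F1691
G1 X5.35 Y97.70 F1691
G1 X45.68 Y124.27 F1691
M5
G0 X82.67 Y128.65
M4 S594
G1 X8.02 Y31.94 F1691
G1 X41.19 Y104.85 F1691
M5
G0 X268.84 Y53.17
M4 S594
G1 X261.58 Y60.14 F1691
G1 X241.33 Y75.29 F1691
G1 X208.08 Y98.63 F1691
M5
G0 X58.83 Y114.93
M4 S594
G1 X51.72 Y127.24 F1691
G1 X37.50 Y127.24 F1691
G1 X30.39 Y114.93 F1691
G1 X37.50 Y102.62 F1691
G1 X51.72 Y102.62 F1691
G1 X58.83 Y114.93 F1691
M5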